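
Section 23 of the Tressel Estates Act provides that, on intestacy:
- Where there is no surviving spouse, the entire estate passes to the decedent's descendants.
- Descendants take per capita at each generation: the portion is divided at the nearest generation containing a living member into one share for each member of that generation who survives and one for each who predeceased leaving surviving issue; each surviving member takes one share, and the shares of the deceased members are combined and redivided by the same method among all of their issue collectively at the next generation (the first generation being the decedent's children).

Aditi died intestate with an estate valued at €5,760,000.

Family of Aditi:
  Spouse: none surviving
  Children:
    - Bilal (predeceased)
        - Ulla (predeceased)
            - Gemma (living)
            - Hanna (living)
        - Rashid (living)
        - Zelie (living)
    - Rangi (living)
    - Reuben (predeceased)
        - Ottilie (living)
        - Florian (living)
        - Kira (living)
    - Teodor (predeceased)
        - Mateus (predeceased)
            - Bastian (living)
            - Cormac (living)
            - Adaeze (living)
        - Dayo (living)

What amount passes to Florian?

The entire €5,760,000 passes to the descendants.
That amount (€5,760,000) is divided at the children's generation into 4 shares of €1,440,000. Rangi takes €1,440,000. The 3 shares of the deceased (Bilal, Reuben, and Teodor) are combined into a pool of €4,320,000.
That pool (€4,320,000) is divided at the grandchildren's generation into 8 shares of €540,000. Rashid, Zelie, Ottilie, Florian, Kira, and Dayo each take €540,000. The 2 shares of the deceased (Ulla and Mateus) are combined into a pool of €1,080,000.
That pool (€1,080,000) is divided at the great-grandchildren's generation equally among Gemma, Hanna, Bastian, Cormac, and Adaeze: €216,000 each.

Florian receives €540,000.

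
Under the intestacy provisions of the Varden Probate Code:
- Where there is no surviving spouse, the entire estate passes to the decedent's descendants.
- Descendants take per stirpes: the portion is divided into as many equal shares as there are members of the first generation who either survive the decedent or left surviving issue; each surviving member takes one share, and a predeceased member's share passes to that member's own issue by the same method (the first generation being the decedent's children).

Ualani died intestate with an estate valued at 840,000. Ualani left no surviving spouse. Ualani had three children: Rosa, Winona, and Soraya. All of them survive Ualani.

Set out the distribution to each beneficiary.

Rosa: 280,000; Winona: 280,000; Soraya: 280,000

The entire 840,000 passes to the descendants.
That amount (840,000) is divided into 3 shares of 280,000: Rosa, Winona, and Soraya each take 280,000.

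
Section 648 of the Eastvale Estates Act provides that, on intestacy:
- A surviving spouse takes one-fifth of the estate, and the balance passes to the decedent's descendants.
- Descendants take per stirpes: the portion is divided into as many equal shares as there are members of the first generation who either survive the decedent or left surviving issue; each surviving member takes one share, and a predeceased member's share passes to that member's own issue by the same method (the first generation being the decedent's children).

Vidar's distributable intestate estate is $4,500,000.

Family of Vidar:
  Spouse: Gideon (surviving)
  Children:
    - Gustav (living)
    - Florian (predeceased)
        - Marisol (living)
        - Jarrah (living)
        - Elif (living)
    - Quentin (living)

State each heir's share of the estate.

Gideon takes one-fifth of $4,500,000 = $900,000. The remaining $3,600,000 passes to the descendants.
The descendants' portion ($3,600,000) is divided into 3 shares of $1,200,000: Gustav and Quentin each take $1,200,000; Florian's $1,200,000 share passes to Florian's issue.
Florian's share ($1,200,000) is divided into 3 shares of $400,000: Marisol, Jarrah, and Elif each take $400,000.

Gideon: $900,000; Gustav: $1,200,000; Marisol: $400,000; Jarrah: $400,000; Elif: $400,000; Quentin: $1,200,000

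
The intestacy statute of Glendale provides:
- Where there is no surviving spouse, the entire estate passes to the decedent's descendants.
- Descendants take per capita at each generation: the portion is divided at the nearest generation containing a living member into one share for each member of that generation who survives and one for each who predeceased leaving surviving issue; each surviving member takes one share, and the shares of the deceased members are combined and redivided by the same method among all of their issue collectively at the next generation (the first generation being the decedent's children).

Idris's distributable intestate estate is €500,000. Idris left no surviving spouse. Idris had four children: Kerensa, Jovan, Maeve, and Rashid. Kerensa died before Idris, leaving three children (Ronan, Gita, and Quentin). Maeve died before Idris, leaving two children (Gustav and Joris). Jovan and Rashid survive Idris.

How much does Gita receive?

The entire €500,000 passes to the descendants.
That amount (€500,000) is divided at the children's generation into 4 shares of €125,000. Jovan and Rashid each take €125,000. The 2 shares of the deceased (Kerensa and Maeve) are combined into a pool of €250,000.
That pool (€250,000) is divided at the grandchildren's generation equally among Ronan, Gita, Quentin, Gustav, and Joris: €50,000 each.

Gita receives €50,000.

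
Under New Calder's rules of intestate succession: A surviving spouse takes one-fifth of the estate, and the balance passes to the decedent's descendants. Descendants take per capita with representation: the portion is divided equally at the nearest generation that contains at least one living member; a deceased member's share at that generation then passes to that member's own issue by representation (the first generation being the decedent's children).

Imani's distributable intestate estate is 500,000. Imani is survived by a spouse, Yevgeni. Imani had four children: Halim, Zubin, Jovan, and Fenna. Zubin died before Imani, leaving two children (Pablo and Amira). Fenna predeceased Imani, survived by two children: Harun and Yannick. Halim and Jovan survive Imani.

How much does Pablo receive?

Pablo receives 50,000.

Yevgeni takes one-fifth of 500,000 = 100,000. The remaining 400,000 passes to the descendants.
The descendants' portion (400,000) is divided into 4 shares of 100,000: Halim and Jovan each take 100,000; Zubin's 100,000 share passes to Zubin's issue; Fenna's 100,000 share passes to Fenna's issue.
Zubin's share (100,000) is divided into 2 shares of 50,000: Pablo and Amira each take 50,000.
Fenna's share (100,000) is divided into 2 shares of 50,000: Harun and Yannick each take 50,000.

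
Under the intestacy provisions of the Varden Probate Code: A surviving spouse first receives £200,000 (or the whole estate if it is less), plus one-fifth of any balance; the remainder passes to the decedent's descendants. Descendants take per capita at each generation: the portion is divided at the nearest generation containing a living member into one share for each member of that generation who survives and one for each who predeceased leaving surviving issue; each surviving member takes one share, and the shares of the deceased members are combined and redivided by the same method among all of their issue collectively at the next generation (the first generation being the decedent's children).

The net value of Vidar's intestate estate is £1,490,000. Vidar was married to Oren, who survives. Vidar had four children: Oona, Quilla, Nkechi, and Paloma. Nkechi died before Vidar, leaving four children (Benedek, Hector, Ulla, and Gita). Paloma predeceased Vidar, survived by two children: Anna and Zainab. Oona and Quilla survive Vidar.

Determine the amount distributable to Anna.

Anna receives £86,000.

Oren first takes £200,000, leaving a balance of £1,290,000. Oren then takes one-fifth of the balance (£258,000), for a total of £458,000. The remaining £1,032,000 passes to the descendants.
The descendants' portion (£1,032,000) is divided at the children's generation into 4 shares of £258,000. Oona and Quilla each take £258,000. The 2 shares of the deceased (Nkechi and Paloma) are combined into a pool of £516,000.
That pool (£516,000) is divided at the grandchildren's generation equally among Benedek, Hector, Ulla, Gita, Anna, and Zainab: £86,000 each.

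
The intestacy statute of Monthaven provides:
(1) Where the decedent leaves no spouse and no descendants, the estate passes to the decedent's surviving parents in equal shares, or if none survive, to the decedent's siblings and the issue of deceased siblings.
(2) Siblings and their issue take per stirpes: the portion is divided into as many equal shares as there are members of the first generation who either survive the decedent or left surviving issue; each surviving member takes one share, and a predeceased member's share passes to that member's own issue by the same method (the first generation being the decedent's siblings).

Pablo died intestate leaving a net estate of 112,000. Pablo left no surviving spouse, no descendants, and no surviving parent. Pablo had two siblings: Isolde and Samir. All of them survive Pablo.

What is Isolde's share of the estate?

The entire 112,000 passes to the siblings and their issue.
That amount (112,000) is divided into 2 shares of 56,000: Isolde and Samir each take 56,000.

Isolde receives 56,000.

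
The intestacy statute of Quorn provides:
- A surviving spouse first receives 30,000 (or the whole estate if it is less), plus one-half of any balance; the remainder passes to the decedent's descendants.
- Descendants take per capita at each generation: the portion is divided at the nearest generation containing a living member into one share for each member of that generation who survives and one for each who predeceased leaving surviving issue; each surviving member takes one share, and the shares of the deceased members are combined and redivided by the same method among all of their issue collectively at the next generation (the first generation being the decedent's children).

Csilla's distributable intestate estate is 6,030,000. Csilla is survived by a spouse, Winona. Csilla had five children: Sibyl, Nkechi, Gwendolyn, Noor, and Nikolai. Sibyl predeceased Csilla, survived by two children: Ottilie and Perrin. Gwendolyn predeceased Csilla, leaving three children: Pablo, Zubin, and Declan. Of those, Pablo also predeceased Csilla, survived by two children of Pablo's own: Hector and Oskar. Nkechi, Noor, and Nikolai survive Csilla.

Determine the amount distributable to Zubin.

Winona first takes 30,000, leaving a balance of 6,000,000. Winona then takes one-half of the balance (3,000,000), for a total of 3,030,000. The remaining 3,000,000 passes to the descendants.
The descendants' portion (3,000,000) is divided at the children's generation into 5 shares of 600,000. Nkechi, Noor, and Nikolai each take 600,000. The 2 shares of the deceased (Sibyl and Gwendolyn) are combined into a pool of 1,200,000.
That pool (1,200,000) is divided at the grandchildren's generation into 5 shares of 240,000. Ottilie, Perrin, Zubin, and Declan each take 240,000. The remaining share for the deceased Pablo (240,000) is carried to the next generation.
That pool (240,000) is divided at the great-grandchildren's generation equally among Hector and Oskar: 120,000 each.

Zubin receives 240,000.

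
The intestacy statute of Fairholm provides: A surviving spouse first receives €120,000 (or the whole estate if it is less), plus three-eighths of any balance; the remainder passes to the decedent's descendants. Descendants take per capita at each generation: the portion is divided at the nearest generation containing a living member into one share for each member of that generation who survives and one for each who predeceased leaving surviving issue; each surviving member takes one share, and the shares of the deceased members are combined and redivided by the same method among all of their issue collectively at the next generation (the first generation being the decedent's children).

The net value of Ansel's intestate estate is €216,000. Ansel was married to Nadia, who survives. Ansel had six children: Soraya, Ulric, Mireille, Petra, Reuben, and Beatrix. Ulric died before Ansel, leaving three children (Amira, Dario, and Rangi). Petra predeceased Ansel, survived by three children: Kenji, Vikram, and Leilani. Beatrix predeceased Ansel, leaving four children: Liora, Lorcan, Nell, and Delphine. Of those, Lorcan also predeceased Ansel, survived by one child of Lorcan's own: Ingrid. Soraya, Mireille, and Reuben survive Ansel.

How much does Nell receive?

Nell receives €3,000.

Nadia first takes €120,000, leaving a balance of €96,000. Nadia then takes three-eighths of the balance (€36,000), for a total of €156,000. The remaining €60,000 passes to the descendants.
The descendants' portion (€60,000) is divided at the children's generation into 6 shares of €10,000. Soraya, Mireille, and Reuben each take €10,000. The 3 shares of the deceased (Ulric, Petra, and Beatrix) are combined into a pool of €30,000.
That pool (€30,000) is divided at the grandchildren's generation into 10 shares of €3,000. Amira, Dario, Rangi, Kenji, Vikram, Leilani, Liora, Nell, and Delphine each take €3,000. The remaining share for the deceased Lorcan (€3,000) is carried to the next generation.
That pool (€3,000) passes entirely to Ingrid, the sole taker at the great-grandchildren's generation.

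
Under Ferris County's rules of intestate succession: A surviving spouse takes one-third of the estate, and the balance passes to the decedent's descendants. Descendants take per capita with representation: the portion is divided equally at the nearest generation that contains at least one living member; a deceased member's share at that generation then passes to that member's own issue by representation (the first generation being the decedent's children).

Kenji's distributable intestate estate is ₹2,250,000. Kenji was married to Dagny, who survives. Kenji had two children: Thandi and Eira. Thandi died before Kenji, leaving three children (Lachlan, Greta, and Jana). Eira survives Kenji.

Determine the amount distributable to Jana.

Jana receives ₹250,000.

Dagny takes one-third of ₹2,250,000 = ₹750,000. The remaining ₹1,500,000 passes to the descendants.
The descendants' portion (₹1,500,000) is divided into 2 shares of ₹750,000: Eira takes ₹750,000; Thandi's ₹750,000 share passes to Thandi's issue.
Thandi's share (₹750,000) is divided into 3 shares of ₹250,000: Lachlan, Greta, and Jana each take ₹250,000.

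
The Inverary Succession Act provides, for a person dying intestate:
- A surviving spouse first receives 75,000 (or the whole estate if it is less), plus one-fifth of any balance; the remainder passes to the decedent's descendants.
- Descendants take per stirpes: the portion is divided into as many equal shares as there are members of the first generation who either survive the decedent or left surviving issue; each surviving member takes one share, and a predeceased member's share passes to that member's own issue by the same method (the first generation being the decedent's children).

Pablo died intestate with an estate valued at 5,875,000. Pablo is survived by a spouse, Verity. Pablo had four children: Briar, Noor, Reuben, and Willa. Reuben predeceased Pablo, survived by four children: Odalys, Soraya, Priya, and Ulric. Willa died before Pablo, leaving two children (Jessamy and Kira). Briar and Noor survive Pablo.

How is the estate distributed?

Verity first takes 75,000, leaving a balance of 5,800,000. Verity then takes one-fifth of the balance (1,160,000), for a total of 1,235,000. The remaining 4,640,000 passes to the descendants.
The descendants' portion (4,640,000) is divided into 4 shares of 1,160,000: Briar and Noor each take 1,160,000; Reuben's 1,160,000 share passes to Reuben's issue; Willa's 1,160,000 share passes to Willa's issue.
Reuben's share (1,160,000) is divided into 4 shares of 290,000: Odalys, Soraya, Priya, and Ulric each take 290,000.
Willa's share (1,160,000) is divided into 2 shares of 580,000: Jessamy and Kira each take 580,000.

Verity: 1,235,000; Briar: 1,160,000; Noor: 1,160,000; Odalys: 290,000; Soraya: 290,000; Priya: 290,000; Ulric: 290,000; Jessamy: 580,000; Kira: 580,000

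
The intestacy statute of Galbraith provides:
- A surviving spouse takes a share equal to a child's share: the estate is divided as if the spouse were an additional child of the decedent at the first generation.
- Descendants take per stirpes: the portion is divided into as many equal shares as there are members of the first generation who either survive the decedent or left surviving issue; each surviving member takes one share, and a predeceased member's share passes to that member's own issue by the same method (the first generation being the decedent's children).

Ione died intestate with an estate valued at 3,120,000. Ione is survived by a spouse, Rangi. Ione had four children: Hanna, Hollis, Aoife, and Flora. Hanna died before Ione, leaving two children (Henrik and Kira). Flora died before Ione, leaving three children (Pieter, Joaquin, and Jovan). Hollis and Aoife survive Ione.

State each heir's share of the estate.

The spouse counts as an additional share at the children's level, so there are 5 primary shares of 624,000. Rangi takes one such share (624,000).
The children's combined portion (2,496,000) is divided into 4 shares of 624,000: Hollis and Aoife each take 624,000; Hanna's 624,000 share passes to Hanna's issue; Flora's 624,000 share passes to Flora's issue.
Hanna's share (624,000) is divided into 2 shares of 312,000: Henrik and Kira each take 312,000.
Flora's share (624,000) is divided into 3 shares of 208,000: Pieter, Joaquin, and Jovan each take 208,000.

Rangi: 624,000; Henrik: 312,000; Kira: 312,000; Hollis: 624,000; Aoife: 624,000; Pieter: 208,000; Joaquin: 208,000; Jovan: 208,000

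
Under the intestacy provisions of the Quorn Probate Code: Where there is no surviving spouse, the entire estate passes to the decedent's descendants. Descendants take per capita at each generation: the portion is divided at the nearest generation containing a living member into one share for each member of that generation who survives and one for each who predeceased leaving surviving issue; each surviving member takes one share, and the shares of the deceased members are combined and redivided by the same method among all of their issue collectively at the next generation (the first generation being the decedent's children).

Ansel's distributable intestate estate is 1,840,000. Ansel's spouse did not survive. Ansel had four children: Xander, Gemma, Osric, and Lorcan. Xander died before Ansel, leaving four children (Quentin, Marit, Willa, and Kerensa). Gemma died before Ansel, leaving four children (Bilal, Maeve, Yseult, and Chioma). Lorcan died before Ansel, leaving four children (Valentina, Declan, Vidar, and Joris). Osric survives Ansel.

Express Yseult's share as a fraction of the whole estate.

The entire 1,840,000 passes to the descendants.
That amount (1,840,000) is divided at the children's generation into 4 shares of 460,000. Osric takes 460,000. The 3 shares of the deceased (Xander, Gemma, and Lorcan) are combined into a pool of 1,380,000.
That pool (1,380,000) is divided at the grandchildren's generation equally among Quentin, Marit, Willa, Kerensa, Bilal, Maeve, Yseult, Chioma, Valentina, Declan, Vidar, and Joris: 115,000 each.

Yseult receives 1/16 of the estate.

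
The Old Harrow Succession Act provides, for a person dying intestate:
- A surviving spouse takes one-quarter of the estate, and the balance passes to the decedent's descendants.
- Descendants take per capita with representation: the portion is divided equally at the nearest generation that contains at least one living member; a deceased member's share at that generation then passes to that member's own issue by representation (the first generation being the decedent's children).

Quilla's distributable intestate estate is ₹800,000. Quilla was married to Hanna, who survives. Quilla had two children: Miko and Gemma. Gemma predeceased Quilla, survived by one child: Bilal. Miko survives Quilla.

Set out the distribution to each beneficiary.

Hanna: ₹200,000; Miko: ₹300,000; Bilal: ₹300,000

Hanna takes one-quarter of ₹800,000 = ₹200,000. The remaining ₹600,000 passes to the descendants.
The descendants' portion (₹600,000) is divided into 2 shares of ₹300,000: Miko takes ₹300,000; Gemma's ₹300,000 share passes to Gemma's issue.
Gemma's share (₹300,000) passes entirely to Bilal.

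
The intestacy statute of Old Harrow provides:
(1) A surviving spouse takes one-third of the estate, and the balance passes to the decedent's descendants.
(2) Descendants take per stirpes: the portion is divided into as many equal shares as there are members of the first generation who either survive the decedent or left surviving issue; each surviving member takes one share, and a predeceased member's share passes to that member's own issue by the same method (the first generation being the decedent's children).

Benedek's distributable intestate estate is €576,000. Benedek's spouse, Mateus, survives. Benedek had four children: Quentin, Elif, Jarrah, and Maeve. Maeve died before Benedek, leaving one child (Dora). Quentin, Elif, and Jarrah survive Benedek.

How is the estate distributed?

Mateus: €192,000; Quentin: €96,000; Elif: €96,000; Jarrah: €96,000; Dora: €96,000

Mateus takes one-third of €576,000 = €192,000. The remaining €384,000 passes to the descendants.
The descendants' portion (€384,000) is divided into 4 shares of €96,000: Quentin, Elif, and Jarrah each take €96,000; Maeve's €96,000 share passes to Maeve's issue.
Maeve's share (€96,000) passes entirely to Dora.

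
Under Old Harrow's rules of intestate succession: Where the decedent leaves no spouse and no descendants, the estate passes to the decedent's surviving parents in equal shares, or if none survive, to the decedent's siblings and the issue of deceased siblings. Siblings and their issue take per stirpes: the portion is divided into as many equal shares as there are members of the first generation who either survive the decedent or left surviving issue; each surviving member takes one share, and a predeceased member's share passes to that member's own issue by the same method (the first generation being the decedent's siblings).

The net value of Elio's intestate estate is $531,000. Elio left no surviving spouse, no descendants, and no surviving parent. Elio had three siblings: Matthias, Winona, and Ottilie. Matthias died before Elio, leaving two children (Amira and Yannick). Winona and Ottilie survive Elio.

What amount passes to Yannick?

The entire $531,000 passes to the siblings and their issue.
That amount ($531,000) is divided into 3 shares of $177,000: Winona and Ottilie each take $177,000; Matthias's $177,000 share passes to Matthias's issue.
Matthias's share ($177,000) is divided into 2 shares of $88,500: Amira and Yannick each take $88,500.

Yannick receives $88,500.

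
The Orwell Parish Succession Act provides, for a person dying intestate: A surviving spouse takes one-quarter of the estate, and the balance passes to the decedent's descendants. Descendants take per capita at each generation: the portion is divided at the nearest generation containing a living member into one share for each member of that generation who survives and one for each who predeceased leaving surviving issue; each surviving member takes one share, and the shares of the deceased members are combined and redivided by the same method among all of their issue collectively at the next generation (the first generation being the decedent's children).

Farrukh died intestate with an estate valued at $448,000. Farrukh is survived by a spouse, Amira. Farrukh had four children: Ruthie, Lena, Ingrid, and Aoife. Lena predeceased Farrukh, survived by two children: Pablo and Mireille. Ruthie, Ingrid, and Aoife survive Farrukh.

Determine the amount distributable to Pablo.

Amira takes one-quarter of $448,000 = $112,000. The remaining $336,000 passes to the descendants.
The descendants' portion ($336,000) is divided at the children's generation into 4 shares of $84,000. Ruthie, Ingrid, and Aoife each take $84,000. The remaining share for the deceased Lena ($84,000) is carried to the next generation.
That pool ($84,000) is divided at the grandchildren's generation equally among Pablo and Mireille: $42,000 each.

Pablo receives $42,000.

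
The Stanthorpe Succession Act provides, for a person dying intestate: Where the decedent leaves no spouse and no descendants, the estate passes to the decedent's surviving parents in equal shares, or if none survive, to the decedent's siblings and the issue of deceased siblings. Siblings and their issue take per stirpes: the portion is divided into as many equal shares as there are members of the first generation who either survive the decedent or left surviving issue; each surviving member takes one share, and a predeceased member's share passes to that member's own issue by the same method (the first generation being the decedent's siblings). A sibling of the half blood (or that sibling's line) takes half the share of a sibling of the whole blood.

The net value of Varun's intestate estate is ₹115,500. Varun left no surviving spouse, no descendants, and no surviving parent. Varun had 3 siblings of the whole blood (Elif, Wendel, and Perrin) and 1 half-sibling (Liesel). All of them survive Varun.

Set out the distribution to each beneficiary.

The entire ₹115,500 passes to the siblings and their issue.
Counting each half-blood sibling's line as half a unit, there are 7/2 units in ₹115,500, so one unit is ₹33,000. Whole-blood lines (Elif, Wendel, and Perrin) take ₹33,000 each; half-blood lines (Liesel) take ₹16,500 each.

Elif: ₹33,000; Wendel: ₹33,000; Liesel: ₹16,500; Perrin: ₹33,000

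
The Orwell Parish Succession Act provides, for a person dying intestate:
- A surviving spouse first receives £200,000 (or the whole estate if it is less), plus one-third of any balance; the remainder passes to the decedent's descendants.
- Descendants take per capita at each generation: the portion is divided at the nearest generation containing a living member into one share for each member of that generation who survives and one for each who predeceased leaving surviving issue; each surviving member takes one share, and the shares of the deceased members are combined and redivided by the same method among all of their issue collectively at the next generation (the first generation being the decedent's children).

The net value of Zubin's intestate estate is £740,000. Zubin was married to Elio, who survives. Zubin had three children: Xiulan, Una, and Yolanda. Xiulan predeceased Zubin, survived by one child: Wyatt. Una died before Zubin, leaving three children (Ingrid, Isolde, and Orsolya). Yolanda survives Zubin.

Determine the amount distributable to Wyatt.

Elio first takes £200,000, leaving a balance of £540,000. Elio then takes one-third of the balance (£180,000), for a total of £380,000. The remaining £360,000 passes to the descendants.
The descendants' portion (£360,000) is divided at the children's generation into 3 shares of £120,000. Yolanda takes £120,000. The 2 shares of the deceased (Xiulan and Una) are combined into a pool of £240,000.
That pool (£240,000) is divided at the grandchildren's generation equally among Wyatt, Ingrid, Isolde, and Orsolya: £60,000 each.

Wyatt receives £60,000.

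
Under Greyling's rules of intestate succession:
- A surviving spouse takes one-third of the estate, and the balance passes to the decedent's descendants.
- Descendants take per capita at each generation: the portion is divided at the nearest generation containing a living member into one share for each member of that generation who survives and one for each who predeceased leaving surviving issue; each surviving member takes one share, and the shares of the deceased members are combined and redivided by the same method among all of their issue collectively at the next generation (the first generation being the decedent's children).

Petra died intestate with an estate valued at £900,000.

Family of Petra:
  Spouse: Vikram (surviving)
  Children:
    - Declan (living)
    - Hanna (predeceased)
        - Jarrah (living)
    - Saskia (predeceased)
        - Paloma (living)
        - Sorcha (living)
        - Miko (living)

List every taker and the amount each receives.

Vikram: £300,000; Declan: £200,000; Jarrah: £100,000; Paloma: £100,000; Sorcha: £100,000; Miko: £100,000

Vikram takes one-third of £900,000 = £300,000. The remaining £600,000 passes to the descendants.
The descendants' portion (£600,000) is divided at the children's generation into 3 shares of £200,000. Declan takes £200,000. The 2 shares of the deceased (Hanna and Saskia) are combined into a pool of £400,000.
That pool (£400,000) is divided at the grandchildren's generation equally among Jarrah, Paloma, Sorcha, and Miko: £100,000 each.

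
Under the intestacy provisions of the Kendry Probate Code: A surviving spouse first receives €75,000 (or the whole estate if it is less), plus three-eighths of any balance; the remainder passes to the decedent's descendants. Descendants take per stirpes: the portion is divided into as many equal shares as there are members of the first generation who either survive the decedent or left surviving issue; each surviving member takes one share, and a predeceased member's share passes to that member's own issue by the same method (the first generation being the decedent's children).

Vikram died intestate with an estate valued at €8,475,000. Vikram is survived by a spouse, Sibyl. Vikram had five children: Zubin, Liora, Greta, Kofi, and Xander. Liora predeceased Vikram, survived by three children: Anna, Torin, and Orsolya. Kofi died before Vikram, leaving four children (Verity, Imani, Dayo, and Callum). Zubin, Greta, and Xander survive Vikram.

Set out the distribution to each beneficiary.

Sibyl first takes €75,000, leaving a balance of €8,400,000. Sibyl then takes three-eighths of the balance (€3,150,000), for a total of €3,225,000. The remaining €5,250,000 passes to the descendants.
The descendants' portion (€5,250,000) is divided into 5 shares of €1,050,000: Zubin, Greta, and Xander each take €1,050,000; Liora's €1,050,000 share passes to Liora's issue; Kofi's €1,050,000 share passes to Kofi's issue.
Liora's share (€1,050,000) is divided into 3 shares of €350,000: Anna, Torin, and Orsolya each take €350,000.
Kofi's share (€1,050,000) is divided into 4 shares of €262,500: Verity, Imani, Dayo, and Callum each take €262,500.

Sibyl: €3,225,000; Zubin: €1,050,000; Anna: €350,000; Torin: €350,000; Orsolya: €350,000; Greta: €1,050,000; Verity: €262,500; Imani: €262,500; Dayo: €262,500; Callum: €262,500; Xander: €1,050,000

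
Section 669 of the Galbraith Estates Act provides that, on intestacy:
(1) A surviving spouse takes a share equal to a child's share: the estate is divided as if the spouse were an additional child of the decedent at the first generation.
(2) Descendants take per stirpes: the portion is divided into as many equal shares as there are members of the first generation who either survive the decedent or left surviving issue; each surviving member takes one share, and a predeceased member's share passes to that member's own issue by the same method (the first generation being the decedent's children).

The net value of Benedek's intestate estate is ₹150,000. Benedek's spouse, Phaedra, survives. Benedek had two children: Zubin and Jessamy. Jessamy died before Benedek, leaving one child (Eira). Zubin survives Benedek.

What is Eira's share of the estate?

The spouse counts as an additional share at the children's level, so there are 3 primary shares of ₹50,000. Phaedra takes one such share (₹50,000).
The children's combined portion (₹100,000) is divided into 2 shares of ₹50,000: Zubin takes ₹50,000; Jessamy's ₹50,000 share passes to Jessamy's issue.
Jessamy's share (₹50,000) passes entirely to Eira.

Eira receives ₹50,000.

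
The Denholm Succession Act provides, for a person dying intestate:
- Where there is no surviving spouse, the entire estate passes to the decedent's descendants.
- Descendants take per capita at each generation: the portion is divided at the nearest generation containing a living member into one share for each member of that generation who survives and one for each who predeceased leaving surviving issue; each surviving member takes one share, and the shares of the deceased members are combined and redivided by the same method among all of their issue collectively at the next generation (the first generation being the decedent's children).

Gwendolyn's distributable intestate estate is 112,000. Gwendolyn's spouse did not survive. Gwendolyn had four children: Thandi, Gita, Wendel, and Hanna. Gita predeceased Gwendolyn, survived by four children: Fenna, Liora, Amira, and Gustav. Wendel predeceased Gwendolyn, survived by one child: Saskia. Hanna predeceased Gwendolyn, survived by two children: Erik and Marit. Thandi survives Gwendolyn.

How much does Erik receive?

Erik receives 12,000.

The entire 112,000 passes to the descendants.
That amount (112,000) is divided at the children's generation into 4 shares of 28,000. Thandi takes 28,000. The 3 shares of the deceased (Gita, Wendel, and Hanna) are combined into a pool of 84,000.
That pool (84,000) is divided at the grandchildren's generation equally among Fenna, Liora, Amira, Gustav, Saskia, Erik, and Marit: 12,000 each.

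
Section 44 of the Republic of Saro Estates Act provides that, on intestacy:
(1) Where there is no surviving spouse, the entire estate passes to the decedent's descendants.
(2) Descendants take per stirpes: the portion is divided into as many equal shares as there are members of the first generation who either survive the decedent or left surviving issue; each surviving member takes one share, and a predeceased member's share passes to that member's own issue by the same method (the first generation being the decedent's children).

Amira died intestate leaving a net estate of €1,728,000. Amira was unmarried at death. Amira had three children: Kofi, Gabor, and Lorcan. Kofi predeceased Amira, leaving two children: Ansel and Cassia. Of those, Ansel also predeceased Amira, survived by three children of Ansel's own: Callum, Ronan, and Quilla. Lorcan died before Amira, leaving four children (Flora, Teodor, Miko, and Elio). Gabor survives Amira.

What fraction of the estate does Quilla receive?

The entire €1,728,000 passes to the descendants.
That amount (€1,728,000) is divided into 3 shares of €576,000: Gabor takes €576,000; Kofi's €576,000 share passes to Kofi's issue; Lorcan's €576,000 share passes to Lorcan's issue.
Kofi's share (€576,000) is divided into 2 shares of €288,000: Cassia takes €288,000; Ansel's €288,000 share passes to Ansel's issue.
Ansel's share (€288,000) is divided into 3 shares of €96,000: Callum, Ronan, and Quilla each take €96,000.
Lorcan's share (€576,000) is divided into 4 shares of €144,000: Flora, Teodor, Miko, and Elio each take €144,000.

Quilla receives 1/18 of the estate.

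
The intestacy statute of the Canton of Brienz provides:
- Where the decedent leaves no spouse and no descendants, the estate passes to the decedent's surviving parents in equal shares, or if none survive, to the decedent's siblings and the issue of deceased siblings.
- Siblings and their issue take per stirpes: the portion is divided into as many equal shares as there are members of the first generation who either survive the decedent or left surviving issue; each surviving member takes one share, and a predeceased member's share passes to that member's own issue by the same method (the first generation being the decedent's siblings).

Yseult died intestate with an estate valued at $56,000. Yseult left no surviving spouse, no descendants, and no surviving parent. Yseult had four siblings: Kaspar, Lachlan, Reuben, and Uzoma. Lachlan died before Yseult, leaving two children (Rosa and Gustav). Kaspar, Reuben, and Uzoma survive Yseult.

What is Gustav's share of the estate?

Gustav receives $7,000.

The entire $56,000 passes to the siblings and their issue.
That amount ($56,000) is divided into 4 shares of $14,000: Kaspar, Reuben, and Uzoma each take $14,000; Lachlan's $14,000 share passes to Lachlan's issue.
Lachlan's share ($14,000) is divided into 2 shares of $7,000: Rosa and Gustav each take $7,000.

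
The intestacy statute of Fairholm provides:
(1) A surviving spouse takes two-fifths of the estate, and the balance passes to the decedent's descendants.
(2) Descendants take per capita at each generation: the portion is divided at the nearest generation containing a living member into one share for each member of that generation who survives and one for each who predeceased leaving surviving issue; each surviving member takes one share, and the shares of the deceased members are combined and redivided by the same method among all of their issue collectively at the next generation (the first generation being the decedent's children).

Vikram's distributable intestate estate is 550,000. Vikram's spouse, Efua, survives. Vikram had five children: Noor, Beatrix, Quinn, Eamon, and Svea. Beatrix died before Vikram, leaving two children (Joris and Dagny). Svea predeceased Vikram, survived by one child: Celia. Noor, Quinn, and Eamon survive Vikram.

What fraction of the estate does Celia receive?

Efua takes two-fifths of 550,000 = 220,000. The remaining 330,000 passes to the descendants.
The descendants' portion (330,000) is divided at the children's generation into 5 shares of 66,000. Noor, Quinn, and Eamon each take 66,000. The 2 shares of the deceased (Beatrix and Svea) are combined into a pool of 132,000.
That pool (132,000) is divided at the grandchildren's generation equally among Joris, Dagny, and Celia: 44,000 each.

Celia receives 2/25 of the estate.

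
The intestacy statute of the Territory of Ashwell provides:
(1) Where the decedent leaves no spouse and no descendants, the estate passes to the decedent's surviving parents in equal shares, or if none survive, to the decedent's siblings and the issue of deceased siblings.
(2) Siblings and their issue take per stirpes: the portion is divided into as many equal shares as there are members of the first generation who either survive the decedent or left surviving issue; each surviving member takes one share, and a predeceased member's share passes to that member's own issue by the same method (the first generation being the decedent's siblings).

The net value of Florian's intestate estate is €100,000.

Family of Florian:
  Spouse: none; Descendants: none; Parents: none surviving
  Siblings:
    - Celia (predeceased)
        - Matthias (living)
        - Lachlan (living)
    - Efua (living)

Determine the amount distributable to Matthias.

The entire €100,000 passes to the siblings and their issue.
That amount (€100,000) is divided into 2 shares of €50,000: Efua takes €50,000; Celia's €50,000 share passes to Celia's issue.
Celia's share (€50,000) is divided into 2 shares of €25,000: Matthias and Lachlan each take €25,000.

Matthias receives €25,000.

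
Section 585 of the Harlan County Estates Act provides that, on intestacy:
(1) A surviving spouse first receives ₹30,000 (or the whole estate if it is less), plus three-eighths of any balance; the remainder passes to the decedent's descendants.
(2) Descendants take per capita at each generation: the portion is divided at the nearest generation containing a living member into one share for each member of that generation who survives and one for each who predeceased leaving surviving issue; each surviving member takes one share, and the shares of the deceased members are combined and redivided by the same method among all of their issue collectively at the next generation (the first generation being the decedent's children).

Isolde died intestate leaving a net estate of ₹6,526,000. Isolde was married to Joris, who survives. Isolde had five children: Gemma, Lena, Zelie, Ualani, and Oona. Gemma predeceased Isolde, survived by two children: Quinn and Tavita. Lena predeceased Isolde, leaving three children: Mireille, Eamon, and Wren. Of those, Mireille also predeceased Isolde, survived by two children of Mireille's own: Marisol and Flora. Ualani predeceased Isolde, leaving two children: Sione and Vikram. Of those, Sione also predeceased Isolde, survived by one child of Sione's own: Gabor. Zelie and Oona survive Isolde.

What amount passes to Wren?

Joris first takes ₹30,000, leaving a balance of ₹6,496,000. Joris then takes three-eighths of the balance (₹2,436,000), for a total of ₹2,466,000. The remaining ₹4,060,000 passes to the descendants.
The descendants' portion (₹4,060,000) is divided at the children's generation into 5 shares of ₹812,000. Zelie and Oona each take ₹812,000. The 3 shares of the deceased (Gemma, Lena, and Ualani) are combined into a pool of ₹2,436,000.
That pool (₹2,436,000) is divided at the grandchildren's generation into 7 shares of ₹348,000. Quinn, Tavita, Eamon, Wren, and Vikram each take ₹348,000. The 2 shares of the deceased (Mireille and Sione) are combined into a pool of ₹696,000.
That pool (₹696,000) is divided at the great-grandchildren's generation equally among Marisol, Flora, and Gabor: ₹232,000 each.

Wren receives ₹348,000.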